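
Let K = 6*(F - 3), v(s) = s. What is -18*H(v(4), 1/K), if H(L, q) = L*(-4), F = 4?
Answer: 288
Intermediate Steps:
K = 6 (K = 6*(4 - 3) = 6*1 = 6)
H(L, q) = -4*L
-18*H(v(4), 1/K) = -(-72)*4 = -18*(-16) = 288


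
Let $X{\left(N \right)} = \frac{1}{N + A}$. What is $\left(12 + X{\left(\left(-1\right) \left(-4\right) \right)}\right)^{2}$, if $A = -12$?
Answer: $\frac{9025}{64} \approx 141.02$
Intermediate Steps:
$X{\left(N \right)} = \frac{1}{-12 + N}$ ($X{\left(N \right)} = \frac{1}{N - 12} = \frac{1}{-12 + N}$)
$\left(12 + X{\left(\left(-1\right) \left(-4\right) \right)}\right)^{2} = \left(12 + \frac{1}{-12 - -4}\right)^{2} = \left(12 + \frac{1}{-12 + 4}\right)^{2} = \left(12 + \frac{1}{-8}\right)^{2} = \left(12 - \frac{1}{8}\right)^{2} = \left(\frac{95}{8}\right)^{2} = \frac{9025}{64}$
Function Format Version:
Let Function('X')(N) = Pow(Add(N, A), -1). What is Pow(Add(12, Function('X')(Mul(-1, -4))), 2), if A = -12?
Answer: Rational(9025, 64) ≈ 141.02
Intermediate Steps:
Function('X')(N) = Pow(Add(-12, N), -1) (Function('X')(N) = Pow(Add(N, -12), -1) = Pow(Add(-12, N), -1))
Pow(Add(12, Function('X')(Mul(-1, -4))), 2) = Pow(Add(12, Pow(Add(-12, Mul(-1, -4)), -1)), 2) = Pow(Add(12, Pow(Add(-12, 4), -1)), 2) = Pow(Add(12, Pow(-8, -1)), 2) = Pow(Add(12, Rational(-1, 8)), 2) = Pow(Rational(95, 8), 2) = Rational(9025, 64)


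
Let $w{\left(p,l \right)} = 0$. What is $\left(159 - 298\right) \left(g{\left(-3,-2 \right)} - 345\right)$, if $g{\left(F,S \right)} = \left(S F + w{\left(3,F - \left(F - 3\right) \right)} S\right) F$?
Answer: $50457$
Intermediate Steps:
$g{\left(F,S \right)} = S F^{2}$ ($g{\left(F,S \right)} = \left(S F + 0 S\right) F = \left(F S + 0\right) F = F S F = S F^{2}$)
$\left(159 - 298\right) \left(g{\left(-3,-2 \right)} - 345\right) = \left(159 - 298\right) \left(- 2 \left(-3\right)^{2} - 345\right) = - 139 \left(\left(-2\right) 9 - 345\right) = - 139 \left(-18 - 345\right) = \left(-139\right) \left(-363\right) = 50457$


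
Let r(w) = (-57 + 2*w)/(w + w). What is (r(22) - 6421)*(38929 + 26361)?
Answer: -9223420365/22 ≈ -4.1925e+8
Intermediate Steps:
r(w) = (-57 + 2*w)/(2*w) (r(w) = (-57 + 2*w)/((2*w)) = (-57 + 2*w)*(1/(2*w)) = (-57 + 2*w)/(2*w))
(r(22) - 6421)*(38929 + 26361) = ((-57/2 + 22)/22 - 6421)*(38929 + 26361) = ((1/22)*(-13/2) - 6421)*65290 = (-13/44 - 6421)*65290 = -282537/44*65290 = -9223420365/22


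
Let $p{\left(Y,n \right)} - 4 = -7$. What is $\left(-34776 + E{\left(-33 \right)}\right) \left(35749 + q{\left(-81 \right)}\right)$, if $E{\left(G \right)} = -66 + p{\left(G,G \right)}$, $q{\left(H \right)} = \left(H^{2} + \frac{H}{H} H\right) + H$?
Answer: $-1468647060$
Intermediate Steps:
$p{\left(Y,n \right)} = -3$ ($p{\left(Y,n \right)} = 4 - 7 = -3$)
$q{\left(H \right)} = H^{2} + 2 H$ ($q{\left(H \right)} = \left(H^{2} + 1 H\right) + H = \left(H^{2} + H\right) + H = \left(H + H^{2}\right) + H = H^{2} + 2 H$)
$E{\left(G \right)} = -69$ ($E{\left(G \right)} = -66 - 3 = -69$)
$\left(-34776 + E{\left(-33 \right)}\right) \left(35749 + q{\left(-81 \right)}\right) = \left(-34776 - 69\right) \left(35749 - 81 \left(2 - 81\right)\right) = - 34845 \left(35749 - -6399\right) = - 34845 \left(35749 + 6399\right) = \left(-34845\right) 42148 = -1468647060$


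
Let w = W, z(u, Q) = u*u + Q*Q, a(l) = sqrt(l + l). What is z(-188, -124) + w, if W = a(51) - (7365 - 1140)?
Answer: 44495 + sqrt(102) ≈ 44505.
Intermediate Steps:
a(l) = sqrt(2)*sqrt(l) (a(l) = sqrt(2*l) = sqrt(2)*sqrt(l))
z(u, Q) = Q**2 + u**2 (z(u, Q) = u**2 + Q**2 = Q**2 + u**2)
W = -6225 + sqrt(102) (W = sqrt(2)*sqrt(51) - (7365 - 1140) = sqrt(102) - 1*6225 = sqrt(102) - 6225 = -6225 + sqrt(102) ≈ -6214.9)
w = -6225 + sqrt(102) ≈ -6214.9
z(-188, -124) + w = ((-124)**2 + (-188)**2) + (-6225 + sqrt(102)) = (15376 + 35344) + (-6225 + sqrt(102)) = 50720 + (-6225 + sqrt(102)) = 44495 + sqrt(102)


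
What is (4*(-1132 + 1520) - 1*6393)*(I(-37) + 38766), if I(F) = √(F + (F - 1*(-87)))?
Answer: -187666206 - 4841*√13 ≈ -1.8768e+8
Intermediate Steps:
I(F) = √(87 + 2*F) (I(F) = √(F + (F + 87)) = √(F + (87 + F)) = √(87 + 2*F))
(4*(-1132 + 1520) - 1*6393)*(I(-37) + 38766) = (4*(-1132 + 1520) - 1*6393)*(√(87 + 2*(-37)) + 38766) = (4*388 - 6393)*(√(87 - 74) + 38766) = (1552 - 6393)*(√13 + 38766) = -4841*(38766 + √13) = -187666206 - 4841*√13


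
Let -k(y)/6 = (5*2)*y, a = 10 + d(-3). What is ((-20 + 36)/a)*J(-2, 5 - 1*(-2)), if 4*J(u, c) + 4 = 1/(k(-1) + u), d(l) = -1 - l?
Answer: -77/58 ≈ -1.3276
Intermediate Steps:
a = 12 (a = 10 + (-1 - 1*(-3)) = 10 + (-1 + 3) = 10 + 2 = 12)
k(y) = -60*y (k(y) = -6*5*2*y = -60*y)
J(u, c) = -1 + 1/(4*(60 + u)) (J(u, c) = -1 + 1/(4*(-60*(-1) + u)) = -1 + 1/(4*(60 + u)))
((-20 + 36)/a)*J(-2, 5 - 1*(-2)) = ((-20 + 36)/12)*((-239/4 - 1*(-2))/(60 - 2)) = (16*(1/12))*((-239/4 + 2)/58) = 4*((1/58)*(-231/4))/3 = (4/3)*(-231/232) = -77/58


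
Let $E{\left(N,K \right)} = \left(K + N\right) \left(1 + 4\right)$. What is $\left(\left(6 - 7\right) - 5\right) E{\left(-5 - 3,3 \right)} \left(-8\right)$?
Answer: $-1200$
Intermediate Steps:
$E{\left(N,K \right)} = 5 K + 5 N$ ($E{\left(N,K \right)} = \left(K + N\right) 5 = 5 K + 5 N$)
$\left(\left(6 - 7\right) - 5\right) E{\left(-5 - 3,3 \right)} \left(-8\right) = \left(\left(6 - 7\right) - 5\right) \left(5 \cdot 3 + 5 \left(-5 - 3\right)\right) \left(-8\right) = \left(-1 - 5\right) \left(15 + 5 \left(-5 - 3\right)\right) \left(-8\right) = - 6 \left(15 + 5 \left(-8\right)\right) \left(-8\right) = - 6 \left(15 - 40\right) \left(-8\right) = \left(-6\right) \left(-25\right) \left(-8\right) = 150 \left(-8\right) = -1200$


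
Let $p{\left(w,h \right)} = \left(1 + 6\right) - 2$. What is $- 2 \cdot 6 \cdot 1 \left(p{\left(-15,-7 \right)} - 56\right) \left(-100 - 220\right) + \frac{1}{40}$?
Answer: $- \frac{7833599}{40} \approx -1.9584 \cdot 10^{5}$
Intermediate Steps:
$p{\left(w,h \right)} = 5$ ($p{\left(w,h \right)} = 7 - 2 = 5$)
$- 2 \cdot 6 \cdot 1 \left(p{\left(-15,-7 \right)} - 56\right) \left(-100 - 220\right) + \frac{1}{40} = - 2 \cdot 6 \cdot 1 \left(5 - 56\right) \left(-100 - 220\right) + \frac{1}{40} = \left(-2\right) 6 \left(\left(-51\right) \left(-320\right)\right) + \frac{1}{40} = \left(-12\right) 16320 + \frac{1}{40} = -195840 + \frac{1}{40} = - \frac{7833599}{40}$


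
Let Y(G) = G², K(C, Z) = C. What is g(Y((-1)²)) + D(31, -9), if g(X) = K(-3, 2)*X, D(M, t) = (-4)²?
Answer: 13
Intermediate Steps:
D(M, t) = 16
g(X) = -3*X
g(Y((-1)²)) + D(31, -9) = -3*((-1)²)² + 16 = -3*1² + 16 = -3*1 + 16 = -3 + 16 = 13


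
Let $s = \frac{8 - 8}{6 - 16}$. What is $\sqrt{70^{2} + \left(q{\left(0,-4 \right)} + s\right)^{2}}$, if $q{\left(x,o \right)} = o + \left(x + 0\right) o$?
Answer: $2 \sqrt{1229} \approx 70.114$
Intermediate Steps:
$q{\left(x,o \right)} = o + o x$ ($q{\left(x,o \right)} = o + x o = o + o x$)
$s = 0$ ($s = \frac{0}{-10} = 0 \left(- \frac{1}{10}\right) = 0$)
$\sqrt{70^{2} + \left(q{\left(0,-4 \right)} + s\right)^{2}} = \sqrt{70^{2} + \left(- 4 \left(1 + 0\right) + 0\right)^{2}} = \sqrt{4900 + \left(\left(-4\right) 1 + 0\right)^{2}} = \sqrt{4900 + \left(-4 + 0\right)^{2}} = \sqrt{4900 + \left(-4\right)^{2}} = \sqrt{4900 + 16} = \sqrt{4916} = 2 \sqrt{1229}$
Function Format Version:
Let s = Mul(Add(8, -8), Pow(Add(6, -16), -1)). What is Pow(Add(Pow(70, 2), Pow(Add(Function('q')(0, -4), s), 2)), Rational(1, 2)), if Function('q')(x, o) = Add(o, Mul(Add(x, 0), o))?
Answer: Mul(2, Pow(1229, Rational(1, 2))) ≈ 70.114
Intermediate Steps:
Function('q')(x, o) = Add(o, Mul(o, x)) (Function('q')(x, o) = Add(o, Mul(x, o)) = Add(o, Mul(o, x)))
s = 0 (s = Mul(0, Pow(-10, -1)) = Mul(0, Rational(-1, 10)) = 0)
Pow(Add(Pow(70, 2), Pow(Add(Function('q')(0, -4), s), 2)), Rational(1, 2)) = Pow(Add(Pow(70, 2), Pow(Add(Mul(-4, Add(1, 0)), 0), 2)), Rational(1, 2)) = Pow(Add(4900, Pow(Add(Mul(-4, 1), 0), 2)), Rational(1, 2)) = Pow(Add(4900, Pow(Add(-4, 0), 2)), Rational(1, 2)) = Pow(Add(4900, Pow(-4, 2)), Rational(1, 2)) = Pow(Add(4900, 16), Rational(1, 2)) = Pow(4916, Rational(1, 2)) = Mul(2, Pow(1229, Rational(1, 2)))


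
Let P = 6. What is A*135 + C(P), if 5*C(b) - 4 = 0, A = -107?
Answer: -72221/5 ≈ -14444.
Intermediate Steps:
C(b) = ⅘ (C(b) = ⅘ + (⅕)*0 = ⅘ + 0 = ⅘)
A*135 + C(P) = -107*135 + ⅘ = -14445 + ⅘ = -72221/5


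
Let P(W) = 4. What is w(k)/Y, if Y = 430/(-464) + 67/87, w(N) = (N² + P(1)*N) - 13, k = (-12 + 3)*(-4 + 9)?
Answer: -1275072/109 ≈ -11698.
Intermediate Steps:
k = -45 (k = -9*5 = -45)
w(N) = -13 + N² + 4*N (w(N) = (N² + 4*N) - 13 = -13 + N² + 4*N)
Y = -109/696 (Y = 430*(-1/464) + 67*(1/87) = -215/232 + 67/87 = -109/696 ≈ -0.15661)
w(k)/Y = (-13 + (-45)² + 4*(-45))/(-109/696) = (-13 + 2025 - 180)*(-696/109) = 1832*(-696/109) = -1275072/109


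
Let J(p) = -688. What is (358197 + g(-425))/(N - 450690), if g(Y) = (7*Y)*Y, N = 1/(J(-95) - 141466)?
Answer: -230655100088/64067386261 ≈ -3.6002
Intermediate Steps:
N = -1/142154 (N = 1/(-688 - 141466) = 1/(-142154) = -1/142154 ≈ -7.0346e-6)
g(Y) = 7*Y²
(358197 + g(-425))/(N - 450690) = (358197 + 7*(-425)²)/(-1/142154 - 450690) = (358197 + 7*180625)/(-64067386261/142154) = (358197 + 1264375)*(-142154/64067386261) = 1622572*(-142154/64067386261) = -230655100088/64067386261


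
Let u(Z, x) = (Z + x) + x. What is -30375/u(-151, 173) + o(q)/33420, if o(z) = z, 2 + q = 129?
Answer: -67673849/434460 ≈ -155.77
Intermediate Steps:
q = 127 (q = -2 + 129 = 127)
u(Z, x) = Z + 2*x
-30375/u(-151, 173) + o(q)/33420 = -30375/(-151 + 2*173) + 127/33420 = -30375/(-151 + 346) + 127*(1/33420) = -30375/195 + 127/33420 = -30375*1/195 + 127/33420 = -2025/13 + 127/33420 = -67673849/434460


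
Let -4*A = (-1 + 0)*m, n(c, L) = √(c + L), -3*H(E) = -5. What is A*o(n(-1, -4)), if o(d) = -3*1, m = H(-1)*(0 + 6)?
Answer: -15/2 ≈ -7.5000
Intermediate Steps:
H(E) = 5/3 (H(E) = -⅓*(-5) = 5/3)
m = 10 (m = 5*(0 + 6)/3 = (5/3)*6 = 10)
n(c, L) = √(L + c)
o(d) = -3
A = 5/2 (A = -(-1 + 0)*10/4 = -(-1)*10/4 = -¼*(-10) = 5/2 ≈ 2.5000)
A*o(n(-1, -4)) = (5/2)*(-3) = -15/2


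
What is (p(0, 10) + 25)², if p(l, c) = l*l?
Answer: 625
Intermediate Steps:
p(l, c) = l²
(p(0, 10) + 25)² = (0² + 25)² = (0 + 25)² = 25² = 625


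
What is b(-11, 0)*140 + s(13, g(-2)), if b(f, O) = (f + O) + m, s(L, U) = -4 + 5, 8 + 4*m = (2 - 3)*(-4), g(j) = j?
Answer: -1679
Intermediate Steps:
m = -1 (m = -2 + ((2 - 3)*(-4))/4 = -2 + (-1*(-4))/4 = -2 + (1/4)*4 = -2 + 1 = -1)
s(L, U) = 1
b(f, O) = -1 + O + f (b(f, O) = (f + O) - 1 = (O + f) - 1 = -1 + O + f)
b(-11, 0)*140 + s(13, g(-2)) = (-1 + 0 - 11)*140 + 1 = -12*140 + 1 = -1680 + 1 = -1679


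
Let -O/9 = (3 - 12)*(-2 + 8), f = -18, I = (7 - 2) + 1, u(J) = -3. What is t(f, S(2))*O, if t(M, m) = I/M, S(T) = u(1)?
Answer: -162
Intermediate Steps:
I = 6 (I = 5 + 1 = 6)
S(T) = -3
t(M, m) = 6/M
O = 486 (O = -9*(3 - 12)*(-2 + 8) = -(-81)*6 = -9*(-54) = 486)
t(f, S(2))*O = (6/(-18))*486 = (6*(-1/18))*486 = -⅓*486 = -162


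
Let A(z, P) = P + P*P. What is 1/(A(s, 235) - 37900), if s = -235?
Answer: 1/17560 ≈ 5.6948e-5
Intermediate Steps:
A(z, P) = P + P**2
1/(A(s, 235) - 37900) = 1/(235*(1 + 235) - 37900) = 1/(235*236 - 37900) = 1/(55460 - 37900) = 1/17560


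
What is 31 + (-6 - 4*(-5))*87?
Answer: 1249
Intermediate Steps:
31 + (-6 - 4*(-5))*87 = 31 + (-6 + 20)*87 = 31 + 14*87 = 31 + 1218 = 1249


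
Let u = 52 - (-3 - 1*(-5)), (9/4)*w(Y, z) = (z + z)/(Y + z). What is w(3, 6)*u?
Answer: 800/27 ≈ 29.630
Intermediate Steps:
w(Y, z) = 8*z/(9*(Y + z)) (w(Y, z) = 4*((z + z)/(Y + z))/9 = 4*((2*z)/(Y + z))/9 = 4*(2*z/(Y + z))/9 = 8*z/(9*(Y + z)))
u = 50 (u = 52 - (-3 + 5) = 52 - 1*2 = 52 - 2 = 50)
w(3, 6)*u = ((8/9)*6/(3 + 6))*50 = ((8/9)*6/9)*50 = ((8/9)*6*(⅑))*50 = (16/27)*50 = 800/27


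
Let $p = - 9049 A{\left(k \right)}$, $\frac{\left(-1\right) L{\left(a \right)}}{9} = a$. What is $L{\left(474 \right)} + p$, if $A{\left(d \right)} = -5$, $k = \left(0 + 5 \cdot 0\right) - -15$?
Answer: $40979$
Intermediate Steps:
$k = 15$ ($k = \left(0 + 0\right) + 15 = 0 + 15 = 15$)
$L{\left(a \right)} = - 9 a$
$p = 45245$ ($p = \left(-9049\right) \left(-5\right) = 45245$)
$L{\left(474 \right)} + p = \left(-9\right) 474 + 45245 = -4266 + 45245 = 40979$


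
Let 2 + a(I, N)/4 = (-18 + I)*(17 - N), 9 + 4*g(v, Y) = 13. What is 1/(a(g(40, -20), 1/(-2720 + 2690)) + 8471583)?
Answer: 15/127056251 ≈ 1.1806e-7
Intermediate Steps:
g(v, Y) = 1 (g(v, Y) = -9/4 + (¼)*13 = -9/4 + 13/4 = 1)
a(I, N) = -8 + 4*(-18 + I)*(17 - N) (a(I, N) = -8 + 4*((-18 + I)*(17 - N)) = -8 + 4*(-18 + I)*(17 - N))
1/(a(g(40, -20), 1/(-2720 + 2690)) + 8471583) = 1/((-1232 + 68*1 + 72/(-2720 + 2690) - 4*1/(-2720 + 2690)) + 8471583) = 1/((-1232 + 68 + 72/(-30) - 4*1/(-30)) + 8471583) = 1/((-1232 + 68 + 72*(-1/30) - 4*1*(-1/30)) + 8471583) = 1/((-1232 + 68 - 12/5 + 2/15) + 8471583) = 1/(-17494/15 + 8471583) = 1/(127056251/15) = 15/127056251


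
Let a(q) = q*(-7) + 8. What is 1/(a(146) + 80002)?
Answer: 1/78988 ≈ 1.2660e-5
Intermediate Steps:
a(q) = 8 - 7*q (a(q) = -7*q + 8 = 8 - 7*q)
1/(a(146) + 80002) = 1/((8 - 7*146) + 80002) = 1/((8 - 1022) + 80002) = 1/(-1014 + 80002) = 1/78988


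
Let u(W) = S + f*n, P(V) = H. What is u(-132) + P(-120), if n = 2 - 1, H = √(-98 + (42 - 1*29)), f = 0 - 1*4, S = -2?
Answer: -6 + I*√85 ≈ -6.0 + 9.2195*I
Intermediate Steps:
f = -4 (f = 0 - 4 = -4)
H = I*√85 (H = √(-98 + (42 - 29)) = √(-98 + 13) = √(-85) = I*√85 ≈ 9.2195*I)
n = 1
P(V) = I*√85
u(W) = -6 (u(W) = -2 - 4*1 = -2 - 4 = -6)
u(-132) + P(-120) = -6 + I*√85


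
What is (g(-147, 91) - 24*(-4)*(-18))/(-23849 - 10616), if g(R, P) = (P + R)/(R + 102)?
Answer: 77704/1550925 ≈ 0.050102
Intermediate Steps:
g(R, P) = (P + R)/(102 + R)
(g(-147, 91) - 24*(-4)*(-18))/(-23849 - 10616) = ((91 - 147)/(102 - 147) - 24*(-4)*(-18))/(-23849 - 10616) = (-56/(-45) + 96*(-18))/(-34465) = (-1/45*(-56) - 1728)*(-1/34465) = (56/45 - 1728)*(-1/34465) = -77704/45*(-1/34465) = 77704/1550925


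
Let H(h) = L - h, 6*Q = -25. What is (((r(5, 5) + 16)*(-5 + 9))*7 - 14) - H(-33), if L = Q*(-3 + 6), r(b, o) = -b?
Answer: 547/2 ≈ 273.50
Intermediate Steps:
Q = -25/6 (Q = (⅙)*(-25) = -25/6 ≈ -4.1667)
L = -25/2 (L = -25*(-3 + 6)/6 = -25/6*3 = -25/2 ≈ -12.500)
H(h) = -25/2 - h
(((r(5, 5) + 16)*(-5 + 9))*7 - 14) - H(-33) = (((-1*5 + 16)*(-5 + 9))*7 - 14) - (-25/2 - 1*(-33)) = (((-5 + 16)*4)*7 - 14) - (-25/2 + 33) = ((11*4)*7 - 14) - 1*41/2 = (44*7 - 14) - 41/2 = (308 - 14) - 41/2 = 294 - 41/2 = 547/2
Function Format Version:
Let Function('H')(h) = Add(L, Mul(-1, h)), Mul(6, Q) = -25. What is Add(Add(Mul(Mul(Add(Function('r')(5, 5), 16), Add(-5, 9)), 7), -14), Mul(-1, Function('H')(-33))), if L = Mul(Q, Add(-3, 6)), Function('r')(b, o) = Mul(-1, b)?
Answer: Rational(547, 2) ≈ 273.50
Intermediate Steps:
Q = Rational(-25, 6) (Q = Mul(Rational(1, 6), -25) = Rational(-25, 6) ≈ -4.1667)
L = Rational(-25, 2) (L = Mul(Rational(-25, 6), Add(-3, 6)) = Mul(Rational(-25, 6), 3) = Rational(-25, 2) ≈ -12.500)
Function('H')(h) = Add(Rational(-25, 2), Mul(-1, h))
Add(Add(Mul(Mul(Add(Function('r')(5, 5), 16), Add(-5, 9)), 7), -14), Mul(-1, Function('H')(-33))) = Add(Add(Mul(Mul(Add(Mul(-1, 5), 16), Add(-5, 9)), 7), -14), Mul(-1, Add(Rational(-25, 2), Mul(-1, -33)))) = Add(Add(Mul(Mul(Add(-5, 16), 4), 7), -14), Mul(-1, Add(Rational(-25, 2), 33))) = Add(Add(Mul(Mul(11, 4), 7), -14), Mul(-1, Rational(41, 2))) = Add(Add(Mul(44, 7), -14), Rational(-41, 2)) = Add(Add(308, -14), Rational(-41, 2)) = Add(294, Rational(-41, 2)) = Rational(547, 2)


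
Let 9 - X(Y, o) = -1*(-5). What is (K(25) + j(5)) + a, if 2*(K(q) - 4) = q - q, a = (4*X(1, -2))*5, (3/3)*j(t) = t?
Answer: 89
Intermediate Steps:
X(Y, o) = 4 (X(Y, o) = 9 - (-1)*(-5) = 9 - 1*5 = 9 - 5 = 4)
j(t) = t
a = 80 (a = (4*4)*5 = 16*5 = 80)
K(q) = 4 (K(q) = 4 + (q - q)/2 = 4 + (1/2)*0 = 4 + 0 = 4)
(K(25) + j(5)) + a = (4 + 5) + 80 = 9 + 80 = 89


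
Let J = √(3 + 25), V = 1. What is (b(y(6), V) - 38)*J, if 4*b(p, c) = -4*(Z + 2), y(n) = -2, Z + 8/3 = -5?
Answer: -194*√7/3 ≈ -171.09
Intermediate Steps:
Z = -23/3 (Z = -8/3 - 5 = -23/3 ≈ -7.6667)
b(p, c) = 17/3 (b(p, c) = (-4*(-23/3 + 2))/4 = (-4*(-17/3))/4 = (¼)*(68/3) = 17/3)
J = 2*√7 (J = √28 = 2*√7 ≈ 5.2915)
(b(y(6), V) - 38)*J = (17/3 - 38)*(2*√7) = -194*√7/3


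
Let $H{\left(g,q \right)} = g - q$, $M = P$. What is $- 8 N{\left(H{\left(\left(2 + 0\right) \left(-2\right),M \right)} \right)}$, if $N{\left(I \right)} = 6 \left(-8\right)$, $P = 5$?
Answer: $384$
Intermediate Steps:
$M = 5$
$N{\left(I \right)} = -48$
$- 8 N{\left(H{\left(\left(2 + 0\right) \left(-2\right),M \right)} \right)} = \left(-8\right) \left(-48\right) = 384$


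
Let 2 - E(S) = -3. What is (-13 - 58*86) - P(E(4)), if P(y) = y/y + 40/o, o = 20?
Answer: -5004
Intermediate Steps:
E(S) = 5 (E(S) = 2 - 1*(-3) = 2 + 3 = 5)
P(y) = 3 (P(y) = y/y + 40/20 = 1 + 40*(1/20) = 1 + 2 = 3)
(-13 - 58*86) - P(E(4)) = (-13 - 58*86) - 1*3 = (-13 - 4988) - 3 = -5001 - 3 = -5004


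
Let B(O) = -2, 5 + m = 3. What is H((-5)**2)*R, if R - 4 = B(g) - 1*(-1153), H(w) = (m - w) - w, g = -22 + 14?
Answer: -60060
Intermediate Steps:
g = -8
m = -2 (m = -5 + 3 = -2)
H(w) = -2 - 2*w (H(w) = (-2 - w) - w = -2 - 2*w)
R = 1155 (R = 4 + (-2 - 1*(-1153)) = 4 + (-2 + 1153) = 4 + 1151 = 1155)
H((-5)**2)*R = (-2 - 2*(-5)**2)*1155 = (-2 - 2*25)*1155 = (-2 - 50)*1155 = -52*1155 = -60060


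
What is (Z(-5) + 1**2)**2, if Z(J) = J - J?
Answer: 1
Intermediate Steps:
Z(J) = 0
(Z(-5) + 1**2)**2 = (0 + 1**2)**2 = (0 + 1)**2 = 1**2 = 1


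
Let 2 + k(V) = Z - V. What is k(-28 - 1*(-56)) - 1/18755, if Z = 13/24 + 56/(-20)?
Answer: -2904029/90024 ≈ -32.258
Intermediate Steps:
Z = -271/120 (Z = 13*(1/24) + 56*(-1/20) = 13/24 - 14/5 = -271/120 ≈ -2.2583)
k(V) = -511/120 - V (k(V) = -2 + (-271/120 - V) = -511/120 - V)
k(-28 - 1*(-56)) - 1/18755 = (-511/120 - (-28 - 1*(-56))) - 1/18755 = (-511/120 - (-28 + 56)) - 1*1/18755 = (-511/120 - 1*28) - 1/18755 = (-511/120 - 28) - 1/18755 = -3871/120 - 1/18755 = -2904029/90024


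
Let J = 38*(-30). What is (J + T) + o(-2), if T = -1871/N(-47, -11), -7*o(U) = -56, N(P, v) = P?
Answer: -51333/47 ≈ -1092.2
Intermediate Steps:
o(U) = 8 (o(U) = -⅐*(-56) = 8)
J = -1140
T = 1871/47 (T = -1871/(-47) = -1871*(-1/47) = 1871/47 ≈ 39.809)
(J + T) + o(-2) = (-1140 + 1871/47) + 8 = -51709/47 + 8 = -51333/47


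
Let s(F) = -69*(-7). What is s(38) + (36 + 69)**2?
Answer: 11508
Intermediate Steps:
s(F) = 483
s(38) + (36 + 69)**2 = 483 + (36 + 69)**2 = 483 + 105**2 = 483 + 11025 = 11508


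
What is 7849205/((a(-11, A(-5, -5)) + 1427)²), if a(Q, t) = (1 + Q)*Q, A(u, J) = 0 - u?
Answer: 7849205/2362369 ≈ 3.3226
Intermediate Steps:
A(u, J) = -u
a(Q, t) = Q*(1 + Q)
7849205/((a(-11, A(-5, -5)) + 1427)²) = 7849205/((-11*(1 - 11) + 1427)²) = 7849205/((-11*(-10) + 1427)²) = 7849205/((110 + 1427)²) = 7849205/(1537²) = 7849205/2362369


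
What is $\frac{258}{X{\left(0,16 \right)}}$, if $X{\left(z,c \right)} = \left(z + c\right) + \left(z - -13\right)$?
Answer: $\frac{258}{29} \approx 8.8965$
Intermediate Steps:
$X{\left(z,c \right)} = 13 + c + 2 z$ ($X{\left(z,c \right)} = \left(c + z\right) + \left(z + 13\right) = \left(c + z\right) + \left(13 + z\right) = 13 + c + 2 z$)
$\frac{258}{X{\left(0,16 \right)}} = \frac{258}{13 + 16 + 2 \cdot 0} = \frac{258}{13 + 16 + 0} = \frac{258}{29}$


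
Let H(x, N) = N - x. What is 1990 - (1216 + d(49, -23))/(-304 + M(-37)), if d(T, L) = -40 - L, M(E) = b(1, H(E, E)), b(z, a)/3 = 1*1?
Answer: 600189/301 ≈ 1994.0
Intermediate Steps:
b(z, a) = 3 (b(z, a) = 3*(1*1) = 3*1 = 3)
M(E) = 3
1990 - (1216 + d(49, -23))/(-304 + M(-37)) = 1990 - (1216 + (-40 - 1*(-23)))/(-304 + 3) = 1990 - (1216 + (-40 + 23))/(-301) = 1990 - (1216 - 17)*(-1)/301 = 1990 - 1199*(-1)/301 = 1990 - 1*(-1199/301) = 1990 + 1199/301 = 600189/301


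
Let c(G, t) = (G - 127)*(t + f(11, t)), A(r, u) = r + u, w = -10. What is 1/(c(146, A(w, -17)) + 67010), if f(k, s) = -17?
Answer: 1/66174 ≈ 1.5112e-5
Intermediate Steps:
c(G, t) = (-127 + G)*(-17 + t) (c(G, t) = (G - 127)*(t - 17) = (-127 + G)*(-17 + t))
1/(c(146, A(w, -17)) + 67010) = 1/((2159 - 127*(-10 - 17) - 17*146 + 146*(-10 - 17)) + 67010) = 1/((2159 - 127*(-27) - 2482 + 146*(-27)) + 67010) = 1/((2159 + 3429 - 2482 - 3942) + 67010) = 1/(-836 + 67010) = 1/66174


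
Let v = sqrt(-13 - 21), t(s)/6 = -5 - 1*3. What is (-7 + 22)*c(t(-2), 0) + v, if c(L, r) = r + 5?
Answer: 75 + I*sqrt(34) ≈ 75.0 + 5.831*I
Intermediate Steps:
t(s) = -48 (t(s) = 6*(-5 - 1*3) = 6*(-5 - 3) = 6*(-8) = -48)
c(L, r) = 5 + r
v = I*sqrt(34) (v = sqrt(-34) = I*sqrt(34) ≈ 5.8309*I)
(-7 + 22)*c(t(-2), 0) + v = (-7 + 22)*(5 + 0) + I*sqrt(34) = 15*5 + I*sqrt(34) = 75 + I*sqrt(34)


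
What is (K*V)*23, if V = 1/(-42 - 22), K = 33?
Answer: -759/64 ≈ -11.859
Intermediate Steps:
V = -1/64 (V = 1/(-64) = -1/64 ≈ -0.015625)
(K*V)*23 = (33*(-1/64))*23 = -33/64*23 = -759/64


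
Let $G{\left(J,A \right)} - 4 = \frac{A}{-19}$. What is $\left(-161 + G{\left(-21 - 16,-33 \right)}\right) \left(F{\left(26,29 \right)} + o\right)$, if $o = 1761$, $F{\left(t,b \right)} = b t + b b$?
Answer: $- \frac{9900200}{19} \approx -5.2106 \cdot 10^{5}$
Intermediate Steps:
$F{\left(t,b \right)} = b^{2} + b t$ ($F{\left(t,b \right)} = b t + b^{2} = b^{2} + b t$)
$G{\left(J,A \right)} = 4 - \frac{A}{19}$ ($G{\left(J,A \right)} = 4 + \frac{A}{-19} = 4 + A \left(- \frac{1}{19}\right) = 4 - \frac{A}{19}$)
$\left(-161 + G{\left(-21 - 16,-33 \right)}\right) \left(F{\left(26,29 \right)} + o\right) = \left(-161 + \left(4 - - \frac{33}{19}\right)\right) \left(29 \left(29 + 26\right) + 1761\right) = \left(-161 + \left(4 + \frac{33}{19}\right)\right) \left(29 \cdot 55 + 1761\right) = \left(-161 + \frac{109}{19}\right) \left(1595 + 1761\right) = \left(- \frac{2950}{19}\right) 3356 = - \frac{9900200}{19}$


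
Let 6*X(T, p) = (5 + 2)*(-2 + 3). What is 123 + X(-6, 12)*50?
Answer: 544/3 ≈ 181.33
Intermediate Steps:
X(T, p) = 7/6 (X(T, p) = ((5 + 2)*(-2 + 3))/6 = (7*1)/6 = (1/6)*7 = 7/6)
123 + X(-6, 12)*50 = 123 + (7/6)*50 = 123 + 175/3 = 544/3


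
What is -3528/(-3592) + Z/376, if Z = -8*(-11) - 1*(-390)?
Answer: 190219/84412 ≈ 2.2535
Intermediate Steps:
Z = 478 (Z = 88 + 390 = 478)
-3528/(-3592) + Z/376 = -3528/(-3592) + 478/376 = -3528*(-1/3592) + 478*(1/376) = 441/449 + 239/188 = 190219/84412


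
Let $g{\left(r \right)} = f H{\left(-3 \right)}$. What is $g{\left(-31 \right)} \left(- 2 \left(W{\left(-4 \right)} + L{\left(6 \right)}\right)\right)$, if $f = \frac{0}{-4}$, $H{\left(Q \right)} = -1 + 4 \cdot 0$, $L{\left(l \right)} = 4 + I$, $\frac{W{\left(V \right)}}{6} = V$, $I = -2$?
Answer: $0$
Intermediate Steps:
$W{\left(V \right)} = 6 V$
$L{\left(l \right)} = 2$ ($L{\left(l \right)} = 4 - 2 = 2$)
$H{\left(Q \right)} = -1$ ($H{\left(Q \right)} = -1 + 0 = -1$)
$f = 0$ ($f = 0 \left(- \frac{1}{4}\right) = 0$)
$g{\left(r \right)} = 0$ ($g{\left(r \right)} = 0 \left(-1\right) = 0$)
$g{\left(-31 \right)} \left(- 2 \left(W{\left(-4 \right)} + L{\left(6 \right)}\right)\right) = 0 \left(- 2 \left(6 \left(-4\right) + 2\right)\right) = 0 \left(- 2 \left(-24 + 2\right)\right) = 0 \left(\left(-2\right) \left(-22\right)\right) = 0 \cdot 44 = 0$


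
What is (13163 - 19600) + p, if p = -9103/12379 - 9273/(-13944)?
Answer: -370373526959/57537592 ≈ -6437.1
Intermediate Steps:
p = -4047255/57537592 (p = -9103*1/12379 - 9273*(-1/13944) = -9103/12379 + 3091/4648 = -4047255/57537592 ≈ -0.070341)
(13163 - 19600) + p = (13163 - 19600) - 4047255/57537592 = -6437 - 4047255/57537592 = -370373526959/57537592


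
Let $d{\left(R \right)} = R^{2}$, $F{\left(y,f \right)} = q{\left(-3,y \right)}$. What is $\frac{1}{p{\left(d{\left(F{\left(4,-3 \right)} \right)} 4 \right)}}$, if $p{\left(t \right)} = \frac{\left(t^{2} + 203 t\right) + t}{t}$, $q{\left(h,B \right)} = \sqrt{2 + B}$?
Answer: $\frac{1}{228} \approx 0.004386$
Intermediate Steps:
$F{\left(y,f \right)} = \sqrt{2 + y}$
$p{\left(t \right)} = \frac{t^{2} + 204 t}{t}$
$\frac{1}{p{\left(d{\left(F{\left(4,-3 \right)} \right)} 4 \right)}} = \frac{1}{204 + \left(\sqrt{2 + 4}\right)^{2} \cdot 4} = \frac{1}{204 + \left(\sqrt{6}\right)^{2} \cdot 4} = \frac{1}{204 + 6 \cdot 4} = \frac{1}{204 + 24} = \frac{1}{228}$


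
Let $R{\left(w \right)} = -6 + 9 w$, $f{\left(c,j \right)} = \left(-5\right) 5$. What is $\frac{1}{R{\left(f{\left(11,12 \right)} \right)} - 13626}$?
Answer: $- \frac{1}{13857} \approx -7.2166 \cdot 10^{-5}$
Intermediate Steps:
$f{\left(c,j \right)} = -25$
$\frac{1}{R{\left(f{\left(11,12 \right)} \right)} - 13626} = \frac{1}{\left(-6 + 9 \left(-25\right)\right) - 13626} = \frac{1}{\left(-6 - 225\right) - 13626} = \frac{1}{-231 - 13626} = \frac{1}{-13857} = - \frac{1}{13857}$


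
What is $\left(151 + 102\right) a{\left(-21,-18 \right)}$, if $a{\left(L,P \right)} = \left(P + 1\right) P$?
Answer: $77418$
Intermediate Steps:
$a{\left(L,P \right)} = P \left(1 + P\right)$ ($a{\left(L,P \right)} = \left(1 + P\right) P = P \left(1 + P\right)$)
$\left(151 + 102\right) a{\left(-21,-18 \right)} = \left(151 + 102\right) \left(- 18 \left(1 - 18\right)\right) = 253 \left(\left(-18\right) \left(-17\right)\right) = 253 \cdot 306 = 77418$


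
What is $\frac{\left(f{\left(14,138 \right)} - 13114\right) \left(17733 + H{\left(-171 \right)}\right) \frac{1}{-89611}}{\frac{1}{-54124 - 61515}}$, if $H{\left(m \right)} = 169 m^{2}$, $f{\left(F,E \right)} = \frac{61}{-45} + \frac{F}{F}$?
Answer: $- \frac{112817665174549276}{1344165} \approx -8.3931 \cdot 10^{10}$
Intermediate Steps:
$f{\left(F,E \right)} = - \frac{16}{45}$ ($f{\left(F,E \right)} = 61 \left(- \frac{1}{45}\right) + 1 = - \frac{61}{45} + 1 = - \frac{16}{45}$)
$\frac{\left(f{\left(14,138 \right)} - 13114\right) \left(17733 + H{\left(-171 \right)}\right) \frac{1}{-89611}}{\frac{1}{-54124 - 61515}} = \frac{\left(- \frac{16}{45} - 13114\right) \left(17733 + 169 \left(-171\right)^{2}\right) \frac{1}{-89611}}{\frac{1}{-54124 - 61515}} = \frac{- \frac{590146 \left(17733 + 169 \cdot 29241\right)}{45} \left(- \frac{1}{89611}\right)}{\frac{1}{-115639}} = \frac{- \frac{590146 \left(17733 + 4941729\right)}{45} \left(- \frac{1}{89611}\right)}{- \frac{1}{115639}} = \left(- \frac{590146}{45}\right) 4959462 \left(- \frac{1}{89611}\right) \left(-115639\right) = \left(- \frac{975602220484}{15}\right) \left(- \frac{1}{89611}\right) \left(-115639\right) = \frac{975602220484}{1344165} \left(-115639\right) = - \frac{112817665174549276}{1344165}$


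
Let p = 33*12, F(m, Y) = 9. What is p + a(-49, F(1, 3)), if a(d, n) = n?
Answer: 405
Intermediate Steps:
p = 396
p + a(-49, F(1, 3)) = 396 + 9 = 405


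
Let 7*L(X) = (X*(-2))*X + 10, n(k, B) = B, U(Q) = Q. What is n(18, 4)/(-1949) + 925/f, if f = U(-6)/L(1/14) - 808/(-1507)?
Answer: -48360453079/191773804 ≈ -252.17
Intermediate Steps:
L(X) = 10/7 - 2*X**2/7 (L(X) = ((X*(-2))*X + 10)/7 = ((-2*X)*X + 10)/7 = (-2*X**2 + 10)/7 = (10 - 2*X**2)/7 = 10/7 - 2*X**2/7)
f = -491980/134123 (f = -6/(10/7 - 2*(1/14)**2/7) - 808/(-1507) = -6/(10/7 - 2*(1/14)**2/7) - 808*(-1/1507) = -6/(10/7 - 2/7*1/196) + 808/1507 = -6/(10/7 - 1/686) + 808/1507 = -6/979/686 + 808/1507 = -6*686/979 + 808/1507 = -4116/979 + 808/1507 = -491980/134123 ≈ -3.6681)
n(18, 4)/(-1949) + 925/f = 4/(-1949) + 925/(-491980/134123) = 4*(-1/1949) + 925*(-134123/491980) = -4/1949 - 24812755/98396 = -48360453079/191773804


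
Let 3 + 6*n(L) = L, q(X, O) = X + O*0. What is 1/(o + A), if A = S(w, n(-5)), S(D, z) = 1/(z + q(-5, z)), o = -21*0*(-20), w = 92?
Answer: -19/3 ≈ -6.3333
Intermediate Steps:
q(X, O) = X (q(X, O) = X + 0 = X)
n(L) = -1/2 + L/6
o = 0 (o = 0*(-20) = 0)
S(D, z) = 1/(-5 + z) (S(D, z) = 1/(z - 5) = 1/(-5 + z))
A = -3/19 (A = 1/(-5 + (-1/2 + (1/6)*(-5))) = 1/(-5 + (-1/2 - 5/6)) = 1/(-5 - 4/3) = 1/(-19/3) = -3/19 ≈ -0.15789)
1/(o + A) = 1/(0 - 3/19) = 1/(-3/19) = -19/3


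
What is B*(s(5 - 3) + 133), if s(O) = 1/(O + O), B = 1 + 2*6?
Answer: 6929/4 ≈ 1732.3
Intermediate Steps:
B = 13 (B = 1 + 12 = 13)
s(O) = 1/(2*O)
B*(s(5 - 3) + 133) = 13*(1/(2*(5 - 3)) + 133) = 13*((½)/2 + 133) = 13*((½)*(½) + 133) = 13*(¼ + 133) = 13*(533/4) = 6929/4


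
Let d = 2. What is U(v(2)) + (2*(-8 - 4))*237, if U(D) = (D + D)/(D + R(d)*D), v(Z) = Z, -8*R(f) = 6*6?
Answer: -39820/7 ≈ -5688.6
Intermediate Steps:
R(f) = -9/2 (R(f) = -3*6/4 = -⅛*36 = -9/2)
U(D) = -4/7 (U(D) = (D + D)/(D - 9*D/2) = (2*D)/((-7*D/2)) = (2*D)*(-2/(7*D)) = -4/7)
U(v(2)) + (2*(-8 - 4))*237 = -4/7 + (2*(-8 - 4))*237 = -4/7 + (2*(-12))*237 = -4/7 - 24*237 = -4/7 - 5688 = -39820/7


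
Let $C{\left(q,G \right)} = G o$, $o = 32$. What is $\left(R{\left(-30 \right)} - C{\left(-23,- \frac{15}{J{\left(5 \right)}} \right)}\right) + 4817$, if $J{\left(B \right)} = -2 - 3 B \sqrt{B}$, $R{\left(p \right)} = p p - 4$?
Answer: $\frac{6405233}{1121} - \frac{7200 \sqrt{5}}{1121} \approx 5699.5$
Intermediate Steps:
$R{\left(p \right)} = -4 + p^{2}$ ($R{\left(p \right)} = p^{2} - 4 = -4 + p^{2}$)
$J{\left(B \right)} = -2 - 3 B^{\frac{3}{2}}$
$C{\left(q,G \right)} = 32 G$ ($C{\left(q,G \right)} = G 32 = 32 G$)
$\left(R{\left(-30 \right)} - C{\left(-23,- \frac{15}{J{\left(5 \right)}} \right)}\right) + 4817 = \left(\left(-4 + \left(-30\right)^{2}\right) - 32 \left(- \frac{15}{-2 - 3 \cdot 5^{\frac{3}{2}}}\right)\right) + 4817 = \left(\left(-4 + 900\right) - 32 \left(- \frac{15}{-2 - 3 \cdot 5 \sqrt{5}}\right)\right) + 4817 = \left(896 - 32 \left(- \frac{15}{-2 - 15 \sqrt{5}}\right)\right) + 4817 = \left(896 - - \frac{480}{-2 - 15 \sqrt{5}}\right) + 4817 = \left(896 + \frac{480}{-2 - 15 \sqrt{5}}\right) + 4817 = 5713 + \frac{480}{-2 - 15 \sqrt{5}}$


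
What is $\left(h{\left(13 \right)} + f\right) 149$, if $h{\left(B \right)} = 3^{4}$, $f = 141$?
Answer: $33078$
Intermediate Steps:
$h{\left(B \right)} = 81$
$\left(h{\left(13 \right)} + f\right) 149 = \left(81 + 141\right) 149 = 222 \cdot 149 = 33078$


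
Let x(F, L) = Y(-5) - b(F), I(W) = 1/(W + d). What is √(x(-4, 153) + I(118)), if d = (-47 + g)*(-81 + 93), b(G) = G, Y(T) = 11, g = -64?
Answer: √22105726/1214 ≈ 3.8729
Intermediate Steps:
d = -1332 (d = (-47 - 64)*(-81 + 93) = -111*12 = -1332)
I(W) = 1/(-1332 + W) (I(W) = 1/(W - 1332) = 1/(-1332 + W))
x(F, L) = 11 - F
√(x(-4, 153) + I(118)) = √((11 - 1*(-4)) + 1/(-1332 + 118)) = √((11 + 4) + 1/(-1214)) = √(15 - 1/1214) = √(18209/1214) = √22105726/1214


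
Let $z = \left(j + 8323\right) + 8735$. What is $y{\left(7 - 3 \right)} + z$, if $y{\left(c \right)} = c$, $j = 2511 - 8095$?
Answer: $11478$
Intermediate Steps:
$j = -5584$ ($j = 2511 - 8095 = -5584$)
$z = 11474$ ($z = \left(-5584 + 8323\right) + 8735 = 2739 + 8735 = 11474$)
$y{\left(7 - 3 \right)} + z = \left(7 - 3\right) + 11474 = 4 + 11474 = 11478$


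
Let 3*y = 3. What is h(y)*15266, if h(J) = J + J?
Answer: 30532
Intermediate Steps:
y = 1 (y = (1/3)*3 = 1)
h(J) = 2*J
h(y)*15266 = (2*1)*15266 = 2*15266 = 30532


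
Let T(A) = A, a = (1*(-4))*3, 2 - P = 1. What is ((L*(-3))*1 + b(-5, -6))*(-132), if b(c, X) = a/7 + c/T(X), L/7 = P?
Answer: 20218/7 ≈ 2888.3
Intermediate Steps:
P = 1 (P = 2 - 1*1 = 2 - 1 = 1)
L = 7 (L = 7*1 = 7)
a = -12 (a = -4*3 = -12)
b(c, X) = -12/7 + c/X
((L*(-3))*1 + b(-5, -6))*(-132) = ((7*(-3))*1 + (-12/7 - 5/(-6)))*(-132) = (-21*1 + (-12/7 - 5*(-⅙)))*(-132) = (-21 + (-12/7 + ⅚))*(-132) = (-21 - 37/42)*(-132) = -919/42*(-132) = 20218/7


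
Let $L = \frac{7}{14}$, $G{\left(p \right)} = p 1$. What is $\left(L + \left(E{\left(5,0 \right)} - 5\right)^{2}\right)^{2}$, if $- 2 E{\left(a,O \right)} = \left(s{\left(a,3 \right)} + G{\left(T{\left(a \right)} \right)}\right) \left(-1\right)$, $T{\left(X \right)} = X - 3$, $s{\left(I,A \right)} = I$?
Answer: $\frac{121}{16} \approx 7.5625$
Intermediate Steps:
$T{\left(X \right)} = -3 + X$
$G{\left(p \right)} = p$
$E{\left(a,O \right)} = - \frac{3}{2} + a$ ($E{\left(a,O \right)} = - \frac{\left(a + \left(-3 + a\right)\right) \left(-1\right)}{2} = - \frac{\left(-3 + 2 a\right) \left(-1\right)}{2} = - \frac{3 - 2 a}{2} = - \frac{3}{2} + a$)
$L = \frac{1}{2}$ ($L = 7 \cdot \frac{1}{14} = \frac{1}{2} \approx 0.5$)
$\left(L + \left(E{\left(5,0 \right)} - 5\right)^{2}\right)^{2} = \left(\frac{1}{2} + \left(\left(- \frac{3}{2} + 5\right) - 5\right)^{2}\right)^{2} = \left(\frac{1}{2} + \left(\frac{7}{2} - 5\right)^{2}\right)^{2} = \left(\frac{1}{2} + \left(- \frac{3}{2}\right)^{2}\right)^{2} = \left(\frac{1}{2} + \frac{9}{4}\right)^{2} = \left(\frac{11}{4}\right)^{2} = \frac{121}{16}$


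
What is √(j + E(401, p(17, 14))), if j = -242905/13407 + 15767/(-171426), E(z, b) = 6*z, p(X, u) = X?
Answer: √1401426311434592374014/766102794 ≈ 48.865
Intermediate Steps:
j = -13950540233/766102794 (j = -242905*1/13407 + 15767*(-1/171426) = -242905/13407 - 15767/171426 = -13950540233/766102794 ≈ -18.210)
√(j + E(401, p(17, 14))) = √(-13950540233/766102794 + 6*401) = √(-13950540233/766102794 + 2406) = √(1829292782131/766102794) = √1401426311434592374014/766102794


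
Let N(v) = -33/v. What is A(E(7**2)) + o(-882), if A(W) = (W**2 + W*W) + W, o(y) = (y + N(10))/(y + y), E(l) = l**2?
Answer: 67808180591/5880 ≈ 1.1532e+7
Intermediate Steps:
o(y) = (-33/10 + y)/(2*y) (o(y) = (y - 33/10)/(y + y) = (y - 33*1/10)/((2*y)) = (y - 33/10)*(1/(2*y)) = (-33/10 + y)*(1/(2*y)) = (-33/10 + y)/(2*y))
A(W) = W + 2*W**2 (A(W) = (W**2 + W**2) + W = 2*W**2 + W = W + 2*W**2)
A(E(7**2)) + o(-882) = (7**2)**2*(1 + 2*(7**2)**2) + (1/20)*(-33 + 10*(-882))/(-882) = 49**2*(1 + 2*49**2) + (1/20)*(-1/882)*(-33 - 8820) = 2401*(1 + 2*2401) + (1/20)*(-1/882)*(-8853) = 2401*(1 + 4802) + 2951/5880 = 2401*4803 + 2951/5880 = 11532003 + 2951/5880 = 67808180591/5880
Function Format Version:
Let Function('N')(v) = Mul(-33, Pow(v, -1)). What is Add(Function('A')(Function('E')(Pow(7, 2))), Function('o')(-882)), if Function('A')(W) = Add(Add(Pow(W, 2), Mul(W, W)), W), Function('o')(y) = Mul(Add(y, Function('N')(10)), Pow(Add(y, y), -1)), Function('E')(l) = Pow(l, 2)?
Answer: Rational(67808180591, 5880) ≈ 1.1532e+7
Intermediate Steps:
Function('o')(y) = Mul(Rational(1, 2), Pow(y, -1), Add(Rational(-33, 10), y)) (Function('o')(y) = Mul(Add(y, Mul(-33, Pow(10, -1))), Pow(Add(y, y), -1)) = Mul(Add(y, Mul(-33, Rational(1, 10))), Pow(Mul(2, y), -1)) = Mul(Add(y, Rational(-33, 10)), Mul(Rational(1, 2), Pow(y, -1))) = Mul(Add(Rational(-33, 10), y), Mul(Rational(1, 2), Pow(y, -1))) = Mul(Rational(1, 2), Pow(y, -1), Add(Rational(-33, 10), y)))
Function('A')(W) = Add(W, Mul(2, Pow(W, 2))) (Function('A')(W) = Add(Add(Pow(W, 2), Pow(W, 2)), W) = Add(Mul(2, Pow(W, 2)), W) = Add(W, Mul(2, Pow(W, 2))))
Add(Function('A')(Function('E')(Pow(7, 2))), Function('o')(-882)) = Add(Mul(Pow(Pow(7, 2), 2), Add(1, Mul(2, Pow(Pow(7, 2), 2)))), Mul(Rational(1, 20), Pow(-882, -1), Add(-33, Mul(10, -882)))) = Add(Mul(Pow(49, 2), Add(1, Mul(2, Pow(49, 2)))), Mul(Rational(1, 20), Rational(-1, 882), Add(-33, -8820))) = Add(Mul(2401, Add(1, Mul(2, 2401))), Mul(Rational(1, 20), Rational(-1, 882), -8853)) = Add(Mul(2401, Add(1, 4802)), Rational(2951, 5880)) = Add(Mul(2401, 4803), Rational(2951, 5880)) = Add(11532003, Rational(2951, 5880)) = Rational(67808180591, 5880)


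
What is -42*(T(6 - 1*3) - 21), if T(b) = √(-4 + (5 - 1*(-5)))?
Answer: 882 - 42*√6 ≈ 779.12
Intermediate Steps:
T(b) = √6 (T(b) = √(-4 + (5 + 5)) = √(-4 + 10) = √6)
-42*(T(6 - 1*3) - 21) = -42*(√6 - 21) = -42*(-21 + √6) = 882 - 42*√6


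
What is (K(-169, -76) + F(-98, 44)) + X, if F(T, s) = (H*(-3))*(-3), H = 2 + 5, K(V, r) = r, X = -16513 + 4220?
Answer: -12306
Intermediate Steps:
X = -12293
H = 7
F(T, s) = 63 (F(T, s) = (7*(-3))*(-3) = -21*(-3) = 63)
(K(-169, -76) + F(-98, 44)) + X = (-76 + 63) - 12293 = -13 - 12293 = -12306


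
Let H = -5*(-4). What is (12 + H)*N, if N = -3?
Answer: -96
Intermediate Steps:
H = 20
(12 + H)*N = (12 + 20)*(-3) = 32*(-3) = -96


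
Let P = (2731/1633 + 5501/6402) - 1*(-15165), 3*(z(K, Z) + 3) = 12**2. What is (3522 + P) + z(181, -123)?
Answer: 195859524107/10454466 ≈ 18735.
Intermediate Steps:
z(K, Z) = 45 (z(K, Z) = -3 + (1/3)*12**2 = -3 + (1/3)*144 = -3 + 48 = 45)
P = 158568443885/10454466 (P = (2731*(1/1633) + 5501*(1/6402)) + 15165 = (2731/1633 + 5501/6402) + 15165 = 26466995/10454466 + 15165 = 158568443885/10454466 ≈ 15168.)
(3522 + P) + z(181, -123) = (3522 + 158568443885/10454466) + 45 = 195389073137/10454466 + 45 = 195859524107/10454466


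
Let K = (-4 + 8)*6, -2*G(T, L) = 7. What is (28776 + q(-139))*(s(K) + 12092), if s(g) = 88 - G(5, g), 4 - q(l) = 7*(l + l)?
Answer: 374350221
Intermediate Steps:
G(T, L) = -7/2 (G(T, L) = -½*7 = -7/2)
q(l) = 4 - 14*l (q(l) = 4 - 7*(l + l) = 4 - 7*2*l = 4 - 14*l)
K = 24 (K = 4*6 = 24)
s(g) = 183/2 (s(g) = 88 - 1*(-7/2) = 88 + 7/2 = 183/2)
(28776 + q(-139))*(s(K) + 12092) = (28776 + (4 - 14*(-139)))*(183/2 + 12092) = (28776 + (4 + 1946))*(24367/2) = (28776 + 1950)*(24367/2) = 30726*(24367/2) = 374350221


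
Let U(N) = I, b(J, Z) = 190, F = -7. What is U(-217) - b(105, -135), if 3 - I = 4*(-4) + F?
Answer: -164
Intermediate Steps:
I = 26 (I = 3 - (4*(-4) - 7) = 3 - (-16 - 7) = 3 - 1*(-23) = 3 + 23 = 26)
U(N) = 26
U(-217) - b(105, -135) = 26 - 1*190 = 26 - 190 = -164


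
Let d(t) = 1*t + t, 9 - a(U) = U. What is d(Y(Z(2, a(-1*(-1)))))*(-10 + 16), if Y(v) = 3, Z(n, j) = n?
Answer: 36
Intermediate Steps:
a(U) = 9 - U
d(t) = 2*t (d(t) = t + t = 2*t)
d(Y(Z(2, a(-1*(-1)))))*(-10 + 16) = (2*3)*(-10 + 16) = 6*6 = 36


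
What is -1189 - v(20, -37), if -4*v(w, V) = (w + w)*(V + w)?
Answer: -1359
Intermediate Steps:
v(w, V) = -w*(V + w)/2 (v(w, V) = -(w + w)*(V + w)/4 = -2*w*(V + w)/4 = -w*(V + w)/2)
-1189 - v(20, -37) = -1189 - (-1)*20*(-37 + 20)/2 = -1189 - (-1)*20*(-17)/2 = -1189 - 1*170 = -1189 - 170 = -1359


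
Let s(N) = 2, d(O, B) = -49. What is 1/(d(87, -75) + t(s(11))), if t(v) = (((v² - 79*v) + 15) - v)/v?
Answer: -2/239 ≈ -0.0083682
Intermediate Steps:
t(v) = (15 + v² - 80*v)/v (t(v) = ((15 + v² - 79*v) - v)/v = (15 + v² - 80*v)/v)
1/(d(87, -75) + t(s(11))) = 1/(-49 + (-80 + 2 + 15/2)) = 1/(-49 - 141/2) = 1/(-239/2) = -2/239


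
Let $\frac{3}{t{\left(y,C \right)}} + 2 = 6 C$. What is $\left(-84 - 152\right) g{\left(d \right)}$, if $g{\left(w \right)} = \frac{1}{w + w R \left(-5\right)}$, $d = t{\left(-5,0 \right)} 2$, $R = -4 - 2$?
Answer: $\frac{236}{93} \approx 2.5376$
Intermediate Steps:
$t{\left(y,C \right)} = \frac{3}{-2 + 6 C}$
$R = -6$ ($R = -4 - 2 = -6$)
$d = -3$ ($d = \frac{3}{2 \left(-1 + 3 \cdot 0\right)} 2 = \frac{3}{2 \left(-1 + 0\right)} 2 = \frac{3}{2 \left(-1\right)} 2 = \frac{3}{2} \left(-1\right) 2 = \left(- \frac{3}{2}\right) 2 = -3$)
$g{\left(w \right)} = \frac{1}{31 w}$ ($g{\left(w \right)} = \frac{1}{w + w \left(-6\right) \left(-5\right)} = \frac{1}{w + - 6 w \left(-5\right)} = \frac{1}{w + 30 w} = \frac{1}{31 w}$)
$\left(-84 - 152\right) g{\left(d \right)} = \left(-84 - 152\right) \frac{1}{31 \left(-3\right)} = - 236 \cdot \frac{1}{31} \left(- \frac{1}{3}\right) = \left(-236\right) \left(- \frac{1}{93}\right) = \frac{236}{93}$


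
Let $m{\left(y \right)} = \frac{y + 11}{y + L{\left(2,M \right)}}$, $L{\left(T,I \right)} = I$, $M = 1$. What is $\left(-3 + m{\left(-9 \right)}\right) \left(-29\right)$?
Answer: $\frac{377}{4} \approx 94.25$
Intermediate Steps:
$m{\left(y \right)} = \frac{11 + y}{1 + y}$ ($m{\left(y \right)} = \frac{y + 11}{y + 1} = \frac{11 + y}{1 + y}$)
$\left(-3 + m{\left(-9 \right)}\right) \left(-29\right) = \left(-3 + \frac{11 - 9}{1 - 9}\right) \left(-29\right) = \left(-3 + \frac{1}{-8} \cdot 2\right) \left(-29\right) = \left(-3 - \frac{1}{4}\right) \left(-29\right) = \left(- \frac{13}{4}\right) \left(-29\right) = \frac{377}{4}$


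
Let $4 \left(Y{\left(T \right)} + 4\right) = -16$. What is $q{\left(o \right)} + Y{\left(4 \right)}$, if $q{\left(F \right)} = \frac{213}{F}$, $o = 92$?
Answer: $- \frac{523}{92} \approx -5.6848$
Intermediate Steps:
$Y{\left(T \right)} = -8$ ($Y{\left(T \right)} = -4 + \frac{1}{4} \left(-16\right) = -4 - 4 = -8$)
$q{\left(o \right)} + Y{\left(4 \right)} = \frac{213}{92} - 8 = - \frac{523}{92}$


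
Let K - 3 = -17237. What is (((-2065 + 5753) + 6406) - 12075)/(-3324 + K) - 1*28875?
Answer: -593610269/20558 ≈ -28875.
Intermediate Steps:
K = -17234 (K = 3 - 17237 = -17234)
(((-2065 + 5753) + 6406) - 12075)/(-3324 + K) - 1*28875 = (((-2065 + 5753) + 6406) - 12075)/(-3324 - 17234) - 1*28875 = ((3688 + 6406) - 12075)/(-20558) - 28875 = (10094 - 12075)*(-1/20558) - 28875 = -1981*(-1/20558) - 28875 = 1981/20558 - 28875 = -593610269/20558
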